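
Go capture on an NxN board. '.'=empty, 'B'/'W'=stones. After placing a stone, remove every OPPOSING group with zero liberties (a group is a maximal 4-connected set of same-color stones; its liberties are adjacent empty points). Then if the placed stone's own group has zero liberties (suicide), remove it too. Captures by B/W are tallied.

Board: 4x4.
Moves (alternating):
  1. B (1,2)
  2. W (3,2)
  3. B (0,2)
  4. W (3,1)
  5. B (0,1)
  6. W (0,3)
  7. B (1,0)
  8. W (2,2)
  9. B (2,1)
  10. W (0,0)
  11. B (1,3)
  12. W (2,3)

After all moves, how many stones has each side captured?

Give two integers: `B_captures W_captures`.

Answer: 1 0

Derivation:
Move 1: B@(1,2) -> caps B=0 W=0
Move 2: W@(3,2) -> caps B=0 W=0
Move 3: B@(0,2) -> caps B=0 W=0
Move 4: W@(3,1) -> caps B=0 W=0
Move 5: B@(0,1) -> caps B=0 W=0
Move 6: W@(0,3) -> caps B=0 W=0
Move 7: B@(1,0) -> caps B=0 W=0
Move 8: W@(2,2) -> caps B=0 W=0
Move 9: B@(2,1) -> caps B=0 W=0
Move 10: W@(0,0) -> caps B=0 W=0
Move 11: B@(1,3) -> caps B=1 W=0
Move 12: W@(2,3) -> caps B=1 W=0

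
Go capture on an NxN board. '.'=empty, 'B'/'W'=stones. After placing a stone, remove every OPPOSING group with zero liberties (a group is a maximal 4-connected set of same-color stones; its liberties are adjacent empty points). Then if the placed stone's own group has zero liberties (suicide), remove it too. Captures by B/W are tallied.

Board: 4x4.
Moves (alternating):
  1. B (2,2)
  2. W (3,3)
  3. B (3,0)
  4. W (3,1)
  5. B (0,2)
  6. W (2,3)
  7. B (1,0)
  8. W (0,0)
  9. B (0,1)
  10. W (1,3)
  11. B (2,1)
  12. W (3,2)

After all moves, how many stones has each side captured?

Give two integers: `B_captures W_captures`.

Answer: 1 0

Derivation:
Move 1: B@(2,2) -> caps B=0 W=0
Move 2: W@(3,3) -> caps B=0 W=0
Move 3: B@(3,0) -> caps B=0 W=0
Move 4: W@(3,1) -> caps B=0 W=0
Move 5: B@(0,2) -> caps B=0 W=0
Move 6: W@(2,3) -> caps B=0 W=0
Move 7: B@(1,0) -> caps B=0 W=0
Move 8: W@(0,0) -> caps B=0 W=0
Move 9: B@(0,1) -> caps B=1 W=0
Move 10: W@(1,3) -> caps B=1 W=0
Move 11: B@(2,1) -> caps B=1 W=0
Move 12: W@(3,2) -> caps B=1 W=0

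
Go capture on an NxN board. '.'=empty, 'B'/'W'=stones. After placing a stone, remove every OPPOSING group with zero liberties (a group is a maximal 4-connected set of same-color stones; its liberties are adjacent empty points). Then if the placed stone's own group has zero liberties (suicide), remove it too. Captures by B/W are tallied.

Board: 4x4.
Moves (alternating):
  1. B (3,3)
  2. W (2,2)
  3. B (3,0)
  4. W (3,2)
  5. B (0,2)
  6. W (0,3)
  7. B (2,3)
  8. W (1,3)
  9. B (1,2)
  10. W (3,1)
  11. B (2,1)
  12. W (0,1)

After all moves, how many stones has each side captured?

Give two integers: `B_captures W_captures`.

Answer: 0 2

Derivation:
Move 1: B@(3,3) -> caps B=0 W=0
Move 2: W@(2,2) -> caps B=0 W=0
Move 3: B@(3,0) -> caps B=0 W=0
Move 4: W@(3,2) -> caps B=0 W=0
Move 5: B@(0,2) -> caps B=0 W=0
Move 6: W@(0,3) -> caps B=0 W=0
Move 7: B@(2,3) -> caps B=0 W=0
Move 8: W@(1,3) -> caps B=0 W=2
Move 9: B@(1,2) -> caps B=0 W=2
Move 10: W@(3,1) -> caps B=0 W=2
Move 11: B@(2,1) -> caps B=0 W=2
Move 12: W@(0,1) -> caps B=0 W=2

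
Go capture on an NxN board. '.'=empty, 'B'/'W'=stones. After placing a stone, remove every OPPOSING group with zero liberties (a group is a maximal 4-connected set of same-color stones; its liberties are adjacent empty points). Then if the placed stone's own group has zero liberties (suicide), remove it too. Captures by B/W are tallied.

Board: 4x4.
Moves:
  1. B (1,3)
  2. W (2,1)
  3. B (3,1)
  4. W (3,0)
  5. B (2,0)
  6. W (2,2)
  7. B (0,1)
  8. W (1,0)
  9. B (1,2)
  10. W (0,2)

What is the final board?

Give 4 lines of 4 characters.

Answer: .BW.
W.BB
BWW.
.B..

Derivation:
Move 1: B@(1,3) -> caps B=0 W=0
Move 2: W@(2,1) -> caps B=0 W=0
Move 3: B@(3,1) -> caps B=0 W=0
Move 4: W@(3,0) -> caps B=0 W=0
Move 5: B@(2,0) -> caps B=1 W=0
Move 6: W@(2,2) -> caps B=1 W=0
Move 7: B@(0,1) -> caps B=1 W=0
Move 8: W@(1,0) -> caps B=1 W=0
Move 9: B@(1,2) -> caps B=1 W=0
Move 10: W@(0,2) -> caps B=1 W=0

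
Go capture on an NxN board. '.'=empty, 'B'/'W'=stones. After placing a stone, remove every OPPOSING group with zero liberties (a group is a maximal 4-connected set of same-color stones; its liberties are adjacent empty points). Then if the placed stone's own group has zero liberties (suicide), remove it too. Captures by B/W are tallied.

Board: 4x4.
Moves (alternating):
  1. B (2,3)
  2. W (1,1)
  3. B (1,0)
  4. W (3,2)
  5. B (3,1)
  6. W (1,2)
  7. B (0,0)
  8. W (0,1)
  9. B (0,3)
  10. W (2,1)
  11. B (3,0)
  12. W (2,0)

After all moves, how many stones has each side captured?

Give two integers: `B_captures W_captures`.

Answer: 0 4

Derivation:
Move 1: B@(2,3) -> caps B=0 W=0
Move 2: W@(1,1) -> caps B=0 W=0
Move 3: B@(1,0) -> caps B=0 W=0
Move 4: W@(3,2) -> caps B=0 W=0
Move 5: B@(3,1) -> caps B=0 W=0
Move 6: W@(1,2) -> caps B=0 W=0
Move 7: B@(0,0) -> caps B=0 W=0
Move 8: W@(0,1) -> caps B=0 W=0
Move 9: B@(0,3) -> caps B=0 W=0
Move 10: W@(2,1) -> caps B=0 W=0
Move 11: B@(3,0) -> caps B=0 W=0
Move 12: W@(2,0) -> caps B=0 W=4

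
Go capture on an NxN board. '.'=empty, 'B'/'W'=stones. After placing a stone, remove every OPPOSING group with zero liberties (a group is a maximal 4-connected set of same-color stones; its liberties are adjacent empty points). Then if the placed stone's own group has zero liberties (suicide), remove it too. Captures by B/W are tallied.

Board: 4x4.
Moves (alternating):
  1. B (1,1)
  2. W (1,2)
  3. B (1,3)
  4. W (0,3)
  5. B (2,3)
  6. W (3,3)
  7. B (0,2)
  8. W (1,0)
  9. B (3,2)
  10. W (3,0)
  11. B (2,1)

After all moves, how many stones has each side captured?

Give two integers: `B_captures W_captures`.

Move 1: B@(1,1) -> caps B=0 W=0
Move 2: W@(1,2) -> caps B=0 W=0
Move 3: B@(1,3) -> caps B=0 W=0
Move 4: W@(0,3) -> caps B=0 W=0
Move 5: B@(2,3) -> caps B=0 W=0
Move 6: W@(3,3) -> caps B=0 W=0
Move 7: B@(0,2) -> caps B=1 W=0
Move 8: W@(1,0) -> caps B=1 W=0
Move 9: B@(3,2) -> caps B=2 W=0
Move 10: W@(3,0) -> caps B=2 W=0
Move 11: B@(2,1) -> caps B=2 W=0

Answer: 2 0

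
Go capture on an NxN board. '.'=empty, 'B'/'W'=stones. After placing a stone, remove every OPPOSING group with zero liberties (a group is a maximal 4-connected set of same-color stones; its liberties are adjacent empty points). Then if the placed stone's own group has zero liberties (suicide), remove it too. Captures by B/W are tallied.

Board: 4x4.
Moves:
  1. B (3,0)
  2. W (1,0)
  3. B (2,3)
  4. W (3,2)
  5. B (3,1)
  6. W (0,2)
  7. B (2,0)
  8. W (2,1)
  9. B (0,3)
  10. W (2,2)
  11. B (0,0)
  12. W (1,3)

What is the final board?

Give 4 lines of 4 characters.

Move 1: B@(3,0) -> caps B=0 W=0
Move 2: W@(1,0) -> caps B=0 W=0
Move 3: B@(2,3) -> caps B=0 W=0
Move 4: W@(3,2) -> caps B=0 W=0
Move 5: B@(3,1) -> caps B=0 W=0
Move 6: W@(0,2) -> caps B=0 W=0
Move 7: B@(2,0) -> caps B=0 W=0
Move 8: W@(2,1) -> caps B=0 W=3
Move 9: B@(0,3) -> caps B=0 W=3
Move 10: W@(2,2) -> caps B=0 W=3
Move 11: B@(0,0) -> caps B=0 W=3
Move 12: W@(1,3) -> caps B=0 W=4

Answer: B.W.
W..W
.WWB
..W.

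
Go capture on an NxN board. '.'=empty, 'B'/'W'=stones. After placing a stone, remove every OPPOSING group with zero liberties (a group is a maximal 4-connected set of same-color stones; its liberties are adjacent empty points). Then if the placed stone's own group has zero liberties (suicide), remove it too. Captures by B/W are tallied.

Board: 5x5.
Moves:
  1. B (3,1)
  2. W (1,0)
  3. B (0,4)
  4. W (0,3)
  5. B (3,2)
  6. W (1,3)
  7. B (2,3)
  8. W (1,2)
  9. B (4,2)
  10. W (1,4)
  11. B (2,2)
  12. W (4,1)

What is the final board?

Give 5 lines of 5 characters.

Move 1: B@(3,1) -> caps B=0 W=0
Move 2: W@(1,0) -> caps B=0 W=0
Move 3: B@(0,4) -> caps B=0 W=0
Move 4: W@(0,3) -> caps B=0 W=0
Move 5: B@(3,2) -> caps B=0 W=0
Move 6: W@(1,3) -> caps B=0 W=0
Move 7: B@(2,3) -> caps B=0 W=0
Move 8: W@(1,2) -> caps B=0 W=0
Move 9: B@(4,2) -> caps B=0 W=0
Move 10: W@(1,4) -> caps B=0 W=1
Move 11: B@(2,2) -> caps B=0 W=1
Move 12: W@(4,1) -> caps B=0 W=1

Answer: ...W.
W.WWW
..BB.
.BB..
.WB..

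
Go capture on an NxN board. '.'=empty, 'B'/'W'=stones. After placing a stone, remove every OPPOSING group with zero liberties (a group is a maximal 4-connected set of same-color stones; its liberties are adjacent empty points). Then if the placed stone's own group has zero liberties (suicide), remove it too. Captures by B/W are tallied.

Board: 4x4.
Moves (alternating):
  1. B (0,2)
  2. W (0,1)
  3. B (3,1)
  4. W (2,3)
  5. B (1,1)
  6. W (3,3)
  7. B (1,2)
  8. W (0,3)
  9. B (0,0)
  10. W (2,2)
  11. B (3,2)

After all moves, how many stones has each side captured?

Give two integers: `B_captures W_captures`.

Answer: 1 0

Derivation:
Move 1: B@(0,2) -> caps B=0 W=0
Move 2: W@(0,1) -> caps B=0 W=0
Move 3: B@(3,1) -> caps B=0 W=0
Move 4: W@(2,3) -> caps B=0 W=0
Move 5: B@(1,1) -> caps B=0 W=0
Move 6: W@(3,3) -> caps B=0 W=0
Move 7: B@(1,2) -> caps B=0 W=0
Move 8: W@(0,3) -> caps B=0 W=0
Move 9: B@(0,0) -> caps B=1 W=0
Move 10: W@(2,2) -> caps B=1 W=0
Move 11: B@(3,2) -> caps B=1 W=0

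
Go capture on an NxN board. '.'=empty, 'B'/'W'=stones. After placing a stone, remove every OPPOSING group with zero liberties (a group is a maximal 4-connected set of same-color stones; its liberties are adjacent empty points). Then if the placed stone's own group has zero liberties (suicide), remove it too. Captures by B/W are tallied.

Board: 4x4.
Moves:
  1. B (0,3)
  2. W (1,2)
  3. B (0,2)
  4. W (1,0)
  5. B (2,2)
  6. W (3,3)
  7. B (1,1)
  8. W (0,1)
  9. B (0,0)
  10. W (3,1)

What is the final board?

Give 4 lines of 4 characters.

Move 1: B@(0,3) -> caps B=0 W=0
Move 2: W@(1,2) -> caps B=0 W=0
Move 3: B@(0,2) -> caps B=0 W=0
Move 4: W@(1,0) -> caps B=0 W=0
Move 5: B@(2,2) -> caps B=0 W=0
Move 6: W@(3,3) -> caps B=0 W=0
Move 7: B@(1,1) -> caps B=0 W=0
Move 8: W@(0,1) -> caps B=0 W=0
Move 9: B@(0,0) -> caps B=1 W=0
Move 10: W@(3,1) -> caps B=1 W=0

Answer: B.BB
WBW.
..B.
.W.W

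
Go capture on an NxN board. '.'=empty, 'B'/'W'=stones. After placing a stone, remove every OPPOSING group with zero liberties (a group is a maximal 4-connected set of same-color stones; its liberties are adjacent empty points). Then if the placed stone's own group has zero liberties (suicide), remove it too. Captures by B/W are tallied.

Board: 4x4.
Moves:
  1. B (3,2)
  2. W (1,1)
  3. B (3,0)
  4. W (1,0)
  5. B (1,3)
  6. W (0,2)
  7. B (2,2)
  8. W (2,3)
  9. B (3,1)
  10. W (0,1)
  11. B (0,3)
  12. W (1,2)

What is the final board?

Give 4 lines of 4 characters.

Answer: .WW.
WWW.
..BW
BBB.

Derivation:
Move 1: B@(3,2) -> caps B=0 W=0
Move 2: W@(1,1) -> caps B=0 W=0
Move 3: B@(3,0) -> caps B=0 W=0
Move 4: W@(1,0) -> caps B=0 W=0
Move 5: B@(1,3) -> caps B=0 W=0
Move 6: W@(0,2) -> caps B=0 W=0
Move 7: B@(2,2) -> caps B=0 W=0
Move 8: W@(2,3) -> caps B=0 W=0
Move 9: B@(3,1) -> caps B=0 W=0
Move 10: W@(0,1) -> caps B=0 W=0
Move 11: B@(0,3) -> caps B=0 W=0
Move 12: W@(1,2) -> caps B=0 W=2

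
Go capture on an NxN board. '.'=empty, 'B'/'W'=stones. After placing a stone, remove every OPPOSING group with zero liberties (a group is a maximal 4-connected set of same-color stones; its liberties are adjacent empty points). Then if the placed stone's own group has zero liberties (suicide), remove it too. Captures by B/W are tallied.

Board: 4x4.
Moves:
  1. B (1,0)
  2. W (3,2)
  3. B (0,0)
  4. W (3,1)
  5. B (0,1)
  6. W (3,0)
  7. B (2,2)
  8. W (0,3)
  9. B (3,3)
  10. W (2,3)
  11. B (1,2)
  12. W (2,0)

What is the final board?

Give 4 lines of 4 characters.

Move 1: B@(1,0) -> caps B=0 W=0
Move 2: W@(3,2) -> caps B=0 W=0
Move 3: B@(0,0) -> caps B=0 W=0
Move 4: W@(3,1) -> caps B=0 W=0
Move 5: B@(0,1) -> caps B=0 W=0
Move 6: W@(3,0) -> caps B=0 W=0
Move 7: B@(2,2) -> caps B=0 W=0
Move 8: W@(0,3) -> caps B=0 W=0
Move 9: B@(3,3) -> caps B=0 W=0
Move 10: W@(2,3) -> caps B=0 W=1
Move 11: B@(1,2) -> caps B=0 W=1
Move 12: W@(2,0) -> caps B=0 W=1

Answer: BB.W
B.B.
W.BW
WWW.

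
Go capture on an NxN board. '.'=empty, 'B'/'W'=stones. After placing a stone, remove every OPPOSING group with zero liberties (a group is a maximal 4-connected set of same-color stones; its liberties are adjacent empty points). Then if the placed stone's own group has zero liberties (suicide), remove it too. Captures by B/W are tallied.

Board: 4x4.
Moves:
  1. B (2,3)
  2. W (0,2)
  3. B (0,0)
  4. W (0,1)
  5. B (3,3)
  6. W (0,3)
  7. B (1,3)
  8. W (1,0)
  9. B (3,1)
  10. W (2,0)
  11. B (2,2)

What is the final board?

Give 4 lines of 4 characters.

Answer: .WWW
W..B
W.BB
.B.B

Derivation:
Move 1: B@(2,3) -> caps B=0 W=0
Move 2: W@(0,2) -> caps B=0 W=0
Move 3: B@(0,0) -> caps B=0 W=0
Move 4: W@(0,1) -> caps B=0 W=0
Move 5: B@(3,3) -> caps B=0 W=0
Move 6: W@(0,3) -> caps B=0 W=0
Move 7: B@(1,3) -> caps B=0 W=0
Move 8: W@(1,0) -> caps B=0 W=1
Move 9: B@(3,1) -> caps B=0 W=1
Move 10: W@(2,0) -> caps B=0 W=1
Move 11: B@(2,2) -> caps B=0 W=1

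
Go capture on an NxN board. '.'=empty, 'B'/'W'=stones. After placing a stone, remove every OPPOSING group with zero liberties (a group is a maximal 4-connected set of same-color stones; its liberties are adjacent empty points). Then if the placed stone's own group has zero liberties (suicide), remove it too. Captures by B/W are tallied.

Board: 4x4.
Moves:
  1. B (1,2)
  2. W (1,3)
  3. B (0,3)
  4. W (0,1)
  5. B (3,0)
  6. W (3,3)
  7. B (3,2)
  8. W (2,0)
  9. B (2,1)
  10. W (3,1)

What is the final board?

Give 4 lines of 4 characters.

Answer: .W.B
..BW
WB..
.WBW

Derivation:
Move 1: B@(1,2) -> caps B=0 W=0
Move 2: W@(1,3) -> caps B=0 W=0
Move 3: B@(0,3) -> caps B=0 W=0
Move 4: W@(0,1) -> caps B=0 W=0
Move 5: B@(3,0) -> caps B=0 W=0
Move 6: W@(3,3) -> caps B=0 W=0
Move 7: B@(3,2) -> caps B=0 W=0
Move 8: W@(2,0) -> caps B=0 W=0
Move 9: B@(2,1) -> caps B=0 W=0
Move 10: W@(3,1) -> caps B=0 W=1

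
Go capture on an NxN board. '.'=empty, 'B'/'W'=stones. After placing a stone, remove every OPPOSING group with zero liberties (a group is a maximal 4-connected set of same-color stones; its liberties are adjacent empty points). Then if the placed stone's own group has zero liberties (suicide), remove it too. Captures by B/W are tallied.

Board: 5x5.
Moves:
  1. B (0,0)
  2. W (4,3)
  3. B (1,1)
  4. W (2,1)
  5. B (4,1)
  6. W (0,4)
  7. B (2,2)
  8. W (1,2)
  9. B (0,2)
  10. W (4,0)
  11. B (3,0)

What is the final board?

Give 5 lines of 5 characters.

Answer: B.B.W
.BW..
.WB..
B....
.B.W.

Derivation:
Move 1: B@(0,0) -> caps B=0 W=0
Move 2: W@(4,3) -> caps B=0 W=0
Move 3: B@(1,1) -> caps B=0 W=0
Move 4: W@(2,1) -> caps B=0 W=0
Move 5: B@(4,1) -> caps B=0 W=0
Move 6: W@(0,4) -> caps B=0 W=0
Move 7: B@(2,2) -> caps B=0 W=0
Move 8: W@(1,2) -> caps B=0 W=0
Move 9: B@(0,2) -> caps B=0 W=0
Move 10: W@(4,0) -> caps B=0 W=0
Move 11: B@(3,0) -> caps B=1 W=0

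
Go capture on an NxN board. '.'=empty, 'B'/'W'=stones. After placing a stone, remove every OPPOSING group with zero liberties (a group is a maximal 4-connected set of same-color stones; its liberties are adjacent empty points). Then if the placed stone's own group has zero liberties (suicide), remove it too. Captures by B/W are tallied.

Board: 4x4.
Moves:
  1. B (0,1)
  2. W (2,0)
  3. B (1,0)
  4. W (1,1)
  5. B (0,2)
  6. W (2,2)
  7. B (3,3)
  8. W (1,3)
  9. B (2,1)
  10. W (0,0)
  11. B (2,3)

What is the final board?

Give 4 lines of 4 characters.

Move 1: B@(0,1) -> caps B=0 W=0
Move 2: W@(2,0) -> caps B=0 W=0
Move 3: B@(1,0) -> caps B=0 W=0
Move 4: W@(1,1) -> caps B=0 W=0
Move 5: B@(0,2) -> caps B=0 W=0
Move 6: W@(2,2) -> caps B=0 W=0
Move 7: B@(3,3) -> caps B=0 W=0
Move 8: W@(1,3) -> caps B=0 W=0
Move 9: B@(2,1) -> caps B=0 W=0
Move 10: W@(0,0) -> caps B=0 W=1
Move 11: B@(2,3) -> caps B=0 W=1

Answer: WBB.
.W.W
WBWB
...B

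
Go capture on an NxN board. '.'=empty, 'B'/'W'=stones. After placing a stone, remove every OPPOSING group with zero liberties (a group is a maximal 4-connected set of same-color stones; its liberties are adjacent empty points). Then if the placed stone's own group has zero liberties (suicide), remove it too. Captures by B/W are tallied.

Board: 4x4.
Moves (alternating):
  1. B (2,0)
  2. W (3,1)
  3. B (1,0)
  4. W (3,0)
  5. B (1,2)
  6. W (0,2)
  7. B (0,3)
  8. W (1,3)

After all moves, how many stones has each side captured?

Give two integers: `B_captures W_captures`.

Answer: 0 1

Derivation:
Move 1: B@(2,0) -> caps B=0 W=0
Move 2: W@(3,1) -> caps B=0 W=0
Move 3: B@(1,0) -> caps B=0 W=0
Move 4: W@(3,0) -> caps B=0 W=0
Move 5: B@(1,2) -> caps B=0 W=0
Move 6: W@(0,2) -> caps B=0 W=0
Move 7: B@(0,3) -> caps B=0 W=0
Move 8: W@(1,3) -> caps B=0 W=1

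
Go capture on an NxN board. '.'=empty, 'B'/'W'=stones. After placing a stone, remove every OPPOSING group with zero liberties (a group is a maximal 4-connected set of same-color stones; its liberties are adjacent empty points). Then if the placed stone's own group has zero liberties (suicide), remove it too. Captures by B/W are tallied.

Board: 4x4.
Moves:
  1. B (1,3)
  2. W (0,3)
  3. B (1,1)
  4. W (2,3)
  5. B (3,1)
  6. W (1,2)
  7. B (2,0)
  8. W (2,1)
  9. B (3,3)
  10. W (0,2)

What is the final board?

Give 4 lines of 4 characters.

Move 1: B@(1,3) -> caps B=0 W=0
Move 2: W@(0,3) -> caps B=0 W=0
Move 3: B@(1,1) -> caps B=0 W=0
Move 4: W@(2,3) -> caps B=0 W=0
Move 5: B@(3,1) -> caps B=0 W=0
Move 6: W@(1,2) -> caps B=0 W=1
Move 7: B@(2,0) -> caps B=0 W=1
Move 8: W@(2,1) -> caps B=0 W=1
Move 9: B@(3,3) -> caps B=0 W=1
Move 10: W@(0,2) -> caps B=0 W=1

Answer: ..WW
.BW.
BW.W
.B.B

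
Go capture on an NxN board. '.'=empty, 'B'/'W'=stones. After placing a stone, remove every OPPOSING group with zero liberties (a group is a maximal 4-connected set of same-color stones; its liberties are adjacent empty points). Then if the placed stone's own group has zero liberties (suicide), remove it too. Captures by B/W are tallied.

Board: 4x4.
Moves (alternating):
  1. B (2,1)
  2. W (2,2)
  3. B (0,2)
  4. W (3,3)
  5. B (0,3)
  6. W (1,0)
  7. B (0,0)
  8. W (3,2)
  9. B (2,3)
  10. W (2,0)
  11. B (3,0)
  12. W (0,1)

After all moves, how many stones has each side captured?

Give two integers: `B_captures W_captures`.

Answer: 0 1

Derivation:
Move 1: B@(2,1) -> caps B=0 W=0
Move 2: W@(2,2) -> caps B=0 W=0
Move 3: B@(0,2) -> caps B=0 W=0
Move 4: W@(3,3) -> caps B=0 W=0
Move 5: B@(0,3) -> caps B=0 W=0
Move 6: W@(1,0) -> caps B=0 W=0
Move 7: B@(0,0) -> caps B=0 W=0
Move 8: W@(3,2) -> caps B=0 W=0
Move 9: B@(2,3) -> caps B=0 W=0
Move 10: W@(2,0) -> caps B=0 W=0
Move 11: B@(3,0) -> caps B=0 W=0
Move 12: W@(0,1) -> caps B=0 W=1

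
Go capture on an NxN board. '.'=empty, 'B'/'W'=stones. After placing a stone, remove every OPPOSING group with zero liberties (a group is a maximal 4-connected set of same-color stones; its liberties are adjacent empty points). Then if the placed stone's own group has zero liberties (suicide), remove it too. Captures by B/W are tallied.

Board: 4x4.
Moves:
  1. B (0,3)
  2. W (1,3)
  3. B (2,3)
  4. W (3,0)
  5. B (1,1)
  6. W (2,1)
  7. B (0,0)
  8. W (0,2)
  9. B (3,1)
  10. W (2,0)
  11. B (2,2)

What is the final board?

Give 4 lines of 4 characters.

Answer: B.W.
.B.W
WWBB
WB..

Derivation:
Move 1: B@(0,3) -> caps B=0 W=0
Move 2: W@(1,3) -> caps B=0 W=0
Move 3: B@(2,3) -> caps B=0 W=0
Move 4: W@(3,0) -> caps B=0 W=0
Move 5: B@(1,1) -> caps B=0 W=0
Move 6: W@(2,1) -> caps B=0 W=0
Move 7: B@(0,0) -> caps B=0 W=0
Move 8: W@(0,2) -> caps B=0 W=1
Move 9: B@(3,1) -> caps B=0 W=1
Move 10: W@(2,0) -> caps B=0 W=1
Move 11: B@(2,2) -> caps B=0 W=1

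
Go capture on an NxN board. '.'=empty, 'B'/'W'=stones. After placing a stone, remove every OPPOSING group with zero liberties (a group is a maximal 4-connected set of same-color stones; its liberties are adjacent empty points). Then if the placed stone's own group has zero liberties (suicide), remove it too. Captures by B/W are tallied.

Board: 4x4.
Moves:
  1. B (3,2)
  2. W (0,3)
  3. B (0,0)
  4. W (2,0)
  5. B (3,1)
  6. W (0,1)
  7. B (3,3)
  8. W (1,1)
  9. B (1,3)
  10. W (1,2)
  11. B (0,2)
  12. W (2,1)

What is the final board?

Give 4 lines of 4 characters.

Answer: BWB.
.WWB
WW..
.BBB

Derivation:
Move 1: B@(3,2) -> caps B=0 W=0
Move 2: W@(0,3) -> caps B=0 W=0
Move 3: B@(0,0) -> caps B=0 W=0
Move 4: W@(2,0) -> caps B=0 W=0
Move 5: B@(3,1) -> caps B=0 W=0
Move 6: W@(0,1) -> caps B=0 W=0
Move 7: B@(3,3) -> caps B=0 W=0
Move 8: W@(1,1) -> caps B=0 W=0
Move 9: B@(1,3) -> caps B=0 W=0
Move 10: W@(1,2) -> caps B=0 W=0
Move 11: B@(0,2) -> caps B=1 W=0
Move 12: W@(2,1) -> caps B=1 W=0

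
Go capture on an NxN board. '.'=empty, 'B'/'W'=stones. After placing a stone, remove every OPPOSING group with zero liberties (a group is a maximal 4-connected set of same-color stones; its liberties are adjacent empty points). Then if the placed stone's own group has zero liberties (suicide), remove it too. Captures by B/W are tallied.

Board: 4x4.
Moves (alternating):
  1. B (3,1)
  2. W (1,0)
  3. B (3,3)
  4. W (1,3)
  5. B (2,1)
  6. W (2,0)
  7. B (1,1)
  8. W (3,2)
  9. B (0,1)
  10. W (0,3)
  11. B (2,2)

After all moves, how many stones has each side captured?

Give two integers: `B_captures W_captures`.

Answer: 1 0

Derivation:
Move 1: B@(3,1) -> caps B=0 W=0
Move 2: W@(1,0) -> caps B=0 W=0
Move 3: B@(3,3) -> caps B=0 W=0
Move 4: W@(1,3) -> caps B=0 W=0
Move 5: B@(2,1) -> caps B=0 W=0
Move 6: W@(2,0) -> caps B=0 W=0
Move 7: B@(1,1) -> caps B=0 W=0
Move 8: W@(3,2) -> caps B=0 W=0
Move 9: B@(0,1) -> caps B=0 W=0
Move 10: W@(0,3) -> caps B=0 W=0
Move 11: B@(2,2) -> caps B=1 W=0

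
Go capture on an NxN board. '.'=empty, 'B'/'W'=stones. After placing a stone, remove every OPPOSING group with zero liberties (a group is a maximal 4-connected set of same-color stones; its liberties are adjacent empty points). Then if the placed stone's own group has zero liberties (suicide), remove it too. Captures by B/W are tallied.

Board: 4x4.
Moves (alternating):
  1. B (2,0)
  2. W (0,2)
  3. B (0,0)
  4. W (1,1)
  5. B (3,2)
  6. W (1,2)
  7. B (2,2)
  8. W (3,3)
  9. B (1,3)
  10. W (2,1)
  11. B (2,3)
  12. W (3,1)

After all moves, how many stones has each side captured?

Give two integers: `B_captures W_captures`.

Answer: 1 0

Derivation:
Move 1: B@(2,0) -> caps B=0 W=0
Move 2: W@(0,2) -> caps B=0 W=0
Move 3: B@(0,0) -> caps B=0 W=0
Move 4: W@(1,1) -> caps B=0 W=0
Move 5: B@(3,2) -> caps B=0 W=0
Move 6: W@(1,2) -> caps B=0 W=0
Move 7: B@(2,2) -> caps B=0 W=0
Move 8: W@(3,3) -> caps B=0 W=0
Move 9: B@(1,3) -> caps B=0 W=0
Move 10: W@(2,1) -> caps B=0 W=0
Move 11: B@(2,3) -> caps B=1 W=0
Move 12: W@(3,1) -> caps B=1 W=0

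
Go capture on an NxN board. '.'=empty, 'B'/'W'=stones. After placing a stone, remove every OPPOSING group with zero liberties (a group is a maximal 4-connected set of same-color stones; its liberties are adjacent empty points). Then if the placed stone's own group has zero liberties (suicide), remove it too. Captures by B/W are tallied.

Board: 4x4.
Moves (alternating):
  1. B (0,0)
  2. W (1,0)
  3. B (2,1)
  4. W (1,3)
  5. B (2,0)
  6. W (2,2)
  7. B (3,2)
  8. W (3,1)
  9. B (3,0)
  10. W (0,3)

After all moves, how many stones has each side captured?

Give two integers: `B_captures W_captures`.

Move 1: B@(0,0) -> caps B=0 W=0
Move 2: W@(1,0) -> caps B=0 W=0
Move 3: B@(2,1) -> caps B=0 W=0
Move 4: W@(1,3) -> caps B=0 W=0
Move 5: B@(2,0) -> caps B=0 W=0
Move 6: W@(2,2) -> caps B=0 W=0
Move 7: B@(3,2) -> caps B=0 W=0
Move 8: W@(3,1) -> caps B=0 W=0
Move 9: B@(3,0) -> caps B=1 W=0
Move 10: W@(0,3) -> caps B=1 W=0

Answer: 1 0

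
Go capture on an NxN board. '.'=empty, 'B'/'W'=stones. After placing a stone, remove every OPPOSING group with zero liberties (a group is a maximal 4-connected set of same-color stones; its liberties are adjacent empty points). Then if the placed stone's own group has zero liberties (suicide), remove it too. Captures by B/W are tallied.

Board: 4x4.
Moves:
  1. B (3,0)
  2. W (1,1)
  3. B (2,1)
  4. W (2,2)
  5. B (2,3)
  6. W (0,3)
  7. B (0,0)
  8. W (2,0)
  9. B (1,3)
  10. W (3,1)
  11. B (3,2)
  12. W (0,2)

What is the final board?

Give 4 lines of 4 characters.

Move 1: B@(3,0) -> caps B=0 W=0
Move 2: W@(1,1) -> caps B=0 W=0
Move 3: B@(2,1) -> caps B=0 W=0
Move 4: W@(2,2) -> caps B=0 W=0
Move 5: B@(2,3) -> caps B=0 W=0
Move 6: W@(0,3) -> caps B=0 W=0
Move 7: B@(0,0) -> caps B=0 W=0
Move 8: W@(2,0) -> caps B=0 W=0
Move 9: B@(1,3) -> caps B=0 W=0
Move 10: W@(3,1) -> caps B=0 W=2
Move 11: B@(3,2) -> caps B=0 W=2
Move 12: W@(0,2) -> caps B=0 W=2

Answer: B.WW
.W.B
W.WB
.WB.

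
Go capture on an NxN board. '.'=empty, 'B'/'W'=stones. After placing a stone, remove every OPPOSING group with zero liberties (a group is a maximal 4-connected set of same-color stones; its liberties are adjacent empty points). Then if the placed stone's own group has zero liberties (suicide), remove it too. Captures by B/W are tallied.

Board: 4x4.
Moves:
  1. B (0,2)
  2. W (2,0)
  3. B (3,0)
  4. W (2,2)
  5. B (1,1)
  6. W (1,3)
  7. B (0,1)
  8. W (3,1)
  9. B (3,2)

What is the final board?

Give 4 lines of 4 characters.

Move 1: B@(0,2) -> caps B=0 W=0
Move 2: W@(2,0) -> caps B=0 W=0
Move 3: B@(3,0) -> caps B=0 W=0
Move 4: W@(2,2) -> caps B=0 W=0
Move 5: B@(1,1) -> caps B=0 W=0
Move 6: W@(1,3) -> caps B=0 W=0
Move 7: B@(0,1) -> caps B=0 W=0
Move 8: W@(3,1) -> caps B=0 W=1
Move 9: B@(3,2) -> caps B=0 W=1

Answer: .BB.
.B.W
W.W.
.WB.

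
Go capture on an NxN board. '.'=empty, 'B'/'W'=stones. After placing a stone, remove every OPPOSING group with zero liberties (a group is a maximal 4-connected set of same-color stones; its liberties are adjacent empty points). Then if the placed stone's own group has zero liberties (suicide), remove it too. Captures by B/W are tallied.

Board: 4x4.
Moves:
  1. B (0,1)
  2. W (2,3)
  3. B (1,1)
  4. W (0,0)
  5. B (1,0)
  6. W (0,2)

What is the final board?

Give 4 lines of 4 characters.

Move 1: B@(0,1) -> caps B=0 W=0
Move 2: W@(2,3) -> caps B=0 W=0
Move 3: B@(1,1) -> caps B=0 W=0
Move 4: W@(0,0) -> caps B=0 W=0
Move 5: B@(1,0) -> caps B=1 W=0
Move 6: W@(0,2) -> caps B=1 W=0

Answer: .BW.
BB..
...W
....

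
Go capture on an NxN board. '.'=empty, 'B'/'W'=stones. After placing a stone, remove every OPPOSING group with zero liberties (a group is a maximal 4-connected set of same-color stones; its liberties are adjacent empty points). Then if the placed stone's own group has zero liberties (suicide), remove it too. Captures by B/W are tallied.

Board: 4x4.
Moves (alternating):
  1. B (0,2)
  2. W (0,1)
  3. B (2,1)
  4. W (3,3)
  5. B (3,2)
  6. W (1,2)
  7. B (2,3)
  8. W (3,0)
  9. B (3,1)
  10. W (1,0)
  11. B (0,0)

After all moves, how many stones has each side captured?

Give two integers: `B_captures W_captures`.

Answer: 1 0

Derivation:
Move 1: B@(0,2) -> caps B=0 W=0
Move 2: W@(0,1) -> caps B=0 W=0
Move 3: B@(2,1) -> caps B=0 W=0
Move 4: W@(3,3) -> caps B=0 W=0
Move 5: B@(3,2) -> caps B=0 W=0
Move 6: W@(1,2) -> caps B=0 W=0
Move 7: B@(2,3) -> caps B=1 W=0
Move 8: W@(3,0) -> caps B=1 W=0
Move 9: B@(3,1) -> caps B=1 W=0
Move 10: W@(1,0) -> caps B=1 W=0
Move 11: B@(0,0) -> caps B=1 W=0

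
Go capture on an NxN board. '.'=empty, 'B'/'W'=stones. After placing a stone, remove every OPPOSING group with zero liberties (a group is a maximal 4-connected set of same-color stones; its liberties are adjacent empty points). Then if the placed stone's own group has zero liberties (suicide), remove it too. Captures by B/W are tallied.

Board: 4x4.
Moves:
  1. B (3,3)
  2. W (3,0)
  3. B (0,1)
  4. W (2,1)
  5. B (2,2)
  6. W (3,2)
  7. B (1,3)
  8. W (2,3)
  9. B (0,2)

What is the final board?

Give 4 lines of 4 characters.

Move 1: B@(3,3) -> caps B=0 W=0
Move 2: W@(3,0) -> caps B=0 W=0
Move 3: B@(0,1) -> caps B=0 W=0
Move 4: W@(2,1) -> caps B=0 W=0
Move 5: B@(2,2) -> caps B=0 W=0
Move 6: W@(3,2) -> caps B=0 W=0
Move 7: B@(1,3) -> caps B=0 W=0
Move 8: W@(2,3) -> caps B=0 W=1
Move 9: B@(0,2) -> caps B=0 W=1

Answer: .BB.
...B
.WBW
W.W.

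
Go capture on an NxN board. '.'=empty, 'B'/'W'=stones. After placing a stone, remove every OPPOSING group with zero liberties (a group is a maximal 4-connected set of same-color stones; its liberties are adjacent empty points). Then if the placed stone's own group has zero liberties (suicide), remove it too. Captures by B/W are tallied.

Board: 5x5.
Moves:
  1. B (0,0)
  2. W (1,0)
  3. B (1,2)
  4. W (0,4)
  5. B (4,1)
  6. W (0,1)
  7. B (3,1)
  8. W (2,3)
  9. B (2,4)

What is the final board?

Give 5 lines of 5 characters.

Answer: .W..W
W.B..
...WB
.B...
.B...

Derivation:
Move 1: B@(0,0) -> caps B=0 W=0
Move 2: W@(1,0) -> caps B=0 W=0
Move 3: B@(1,2) -> caps B=0 W=0
Move 4: W@(0,4) -> caps B=0 W=0
Move 5: B@(4,1) -> caps B=0 W=0
Move 6: W@(0,1) -> caps B=0 W=1
Move 7: B@(3,1) -> caps B=0 W=1
Move 8: W@(2,3) -> caps B=0 W=1
Move 9: B@(2,4) -> caps B=0 W=1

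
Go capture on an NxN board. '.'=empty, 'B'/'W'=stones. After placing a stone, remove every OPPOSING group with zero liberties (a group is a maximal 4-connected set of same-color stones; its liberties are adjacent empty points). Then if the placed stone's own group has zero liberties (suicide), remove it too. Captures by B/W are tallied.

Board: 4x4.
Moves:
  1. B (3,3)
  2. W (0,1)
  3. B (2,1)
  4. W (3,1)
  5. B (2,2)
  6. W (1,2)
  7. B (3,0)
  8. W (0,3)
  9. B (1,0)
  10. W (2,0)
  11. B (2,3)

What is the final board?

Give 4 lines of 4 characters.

Move 1: B@(3,3) -> caps B=0 W=0
Move 2: W@(0,1) -> caps B=0 W=0
Move 3: B@(2,1) -> caps B=0 W=0
Move 4: W@(3,1) -> caps B=0 W=0
Move 5: B@(2,2) -> caps B=0 W=0
Move 6: W@(1,2) -> caps B=0 W=0
Move 7: B@(3,0) -> caps B=0 W=0
Move 8: W@(0,3) -> caps B=0 W=0
Move 9: B@(1,0) -> caps B=0 W=0
Move 10: W@(2,0) -> caps B=0 W=1
Move 11: B@(2,3) -> caps B=0 W=1

Answer: .W.W
B.W.
WBBB
.W.B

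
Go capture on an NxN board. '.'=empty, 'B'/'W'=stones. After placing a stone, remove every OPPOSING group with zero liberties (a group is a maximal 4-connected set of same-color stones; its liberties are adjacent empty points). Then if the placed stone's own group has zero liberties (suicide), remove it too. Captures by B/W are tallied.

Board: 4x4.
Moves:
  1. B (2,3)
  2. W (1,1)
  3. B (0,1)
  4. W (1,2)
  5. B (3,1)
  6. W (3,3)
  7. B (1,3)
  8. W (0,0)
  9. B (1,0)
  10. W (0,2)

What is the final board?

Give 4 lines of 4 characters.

Move 1: B@(2,3) -> caps B=0 W=0
Move 2: W@(1,1) -> caps B=0 W=0
Move 3: B@(0,1) -> caps B=0 W=0
Move 4: W@(1,2) -> caps B=0 W=0
Move 5: B@(3,1) -> caps B=0 W=0
Move 6: W@(3,3) -> caps B=0 W=0
Move 7: B@(1,3) -> caps B=0 W=0
Move 8: W@(0,0) -> caps B=0 W=0
Move 9: B@(1,0) -> caps B=1 W=0
Move 10: W@(0,2) -> caps B=1 W=0

Answer: .BW.
BWWB
...B
.B.W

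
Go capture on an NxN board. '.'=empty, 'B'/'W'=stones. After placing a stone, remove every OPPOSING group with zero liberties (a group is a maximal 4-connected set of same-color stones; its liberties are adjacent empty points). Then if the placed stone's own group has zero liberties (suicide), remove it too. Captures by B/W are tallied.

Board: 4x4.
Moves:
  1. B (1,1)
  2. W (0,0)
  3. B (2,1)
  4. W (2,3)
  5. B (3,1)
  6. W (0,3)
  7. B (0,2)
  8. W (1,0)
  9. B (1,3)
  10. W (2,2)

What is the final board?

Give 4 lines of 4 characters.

Answer: W.B.
WB.B
.BWW
.B..

Derivation:
Move 1: B@(1,1) -> caps B=0 W=0
Move 2: W@(0,0) -> caps B=0 W=0
Move 3: B@(2,1) -> caps B=0 W=0
Move 4: W@(2,3) -> caps B=0 W=0
Move 5: B@(3,1) -> caps B=0 W=0
Move 6: W@(0,3) -> caps B=0 W=0
Move 7: B@(0,2) -> caps B=0 W=0
Move 8: W@(1,0) -> caps B=0 W=0
Move 9: B@(1,3) -> caps B=1 W=0
Move 10: W@(2,2) -> caps B=1 W=0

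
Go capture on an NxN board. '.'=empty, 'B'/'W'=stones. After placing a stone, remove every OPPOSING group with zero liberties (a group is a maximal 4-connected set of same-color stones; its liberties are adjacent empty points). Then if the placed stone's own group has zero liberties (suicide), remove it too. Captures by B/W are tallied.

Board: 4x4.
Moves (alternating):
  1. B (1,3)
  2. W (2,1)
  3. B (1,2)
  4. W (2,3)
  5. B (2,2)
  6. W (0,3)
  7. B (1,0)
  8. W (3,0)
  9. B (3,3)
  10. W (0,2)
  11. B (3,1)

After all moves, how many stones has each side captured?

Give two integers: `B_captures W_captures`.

Move 1: B@(1,3) -> caps B=0 W=0
Move 2: W@(2,1) -> caps B=0 W=0
Move 3: B@(1,2) -> caps B=0 W=0
Move 4: W@(2,3) -> caps B=0 W=0
Move 5: B@(2,2) -> caps B=0 W=0
Move 6: W@(0,3) -> caps B=0 W=0
Move 7: B@(1,0) -> caps B=0 W=0
Move 8: W@(3,0) -> caps B=0 W=0
Move 9: B@(3,3) -> caps B=1 W=0
Move 10: W@(0,2) -> caps B=1 W=0
Move 11: B@(3,1) -> caps B=1 W=0

Answer: 1 0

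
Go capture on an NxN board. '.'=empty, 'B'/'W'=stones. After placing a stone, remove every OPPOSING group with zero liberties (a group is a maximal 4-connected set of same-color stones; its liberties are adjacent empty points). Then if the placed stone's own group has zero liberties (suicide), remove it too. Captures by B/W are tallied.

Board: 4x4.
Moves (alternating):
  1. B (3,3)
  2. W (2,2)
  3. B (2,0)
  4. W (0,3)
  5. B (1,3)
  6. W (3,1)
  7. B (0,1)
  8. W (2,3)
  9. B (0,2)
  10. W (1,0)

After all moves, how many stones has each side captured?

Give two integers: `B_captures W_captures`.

Answer: 1 0

Derivation:
Move 1: B@(3,3) -> caps B=0 W=0
Move 2: W@(2,2) -> caps B=0 W=0
Move 3: B@(2,0) -> caps B=0 W=0
Move 4: W@(0,3) -> caps B=0 W=0
Move 5: B@(1,3) -> caps B=0 W=0
Move 6: W@(3,1) -> caps B=0 W=0
Move 7: B@(0,1) -> caps B=0 W=0
Move 8: W@(2,3) -> caps B=0 W=0
Move 9: B@(0,2) -> caps B=1 W=0
Move 10: W@(1,0) -> caps B=1 W=0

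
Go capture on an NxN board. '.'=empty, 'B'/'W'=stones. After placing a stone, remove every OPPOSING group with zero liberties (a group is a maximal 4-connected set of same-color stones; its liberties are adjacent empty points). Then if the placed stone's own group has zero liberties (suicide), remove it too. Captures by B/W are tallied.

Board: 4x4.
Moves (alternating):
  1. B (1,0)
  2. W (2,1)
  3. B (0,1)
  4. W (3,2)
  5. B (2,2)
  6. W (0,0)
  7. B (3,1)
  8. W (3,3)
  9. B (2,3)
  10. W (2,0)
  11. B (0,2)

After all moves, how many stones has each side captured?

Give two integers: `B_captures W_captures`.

Move 1: B@(1,0) -> caps B=0 W=0
Move 2: W@(2,1) -> caps B=0 W=0
Move 3: B@(0,1) -> caps B=0 W=0
Move 4: W@(3,2) -> caps B=0 W=0
Move 5: B@(2,2) -> caps B=0 W=0
Move 6: W@(0,0) -> caps B=0 W=0
Move 7: B@(3,1) -> caps B=0 W=0
Move 8: W@(3,3) -> caps B=0 W=0
Move 9: B@(2,3) -> caps B=2 W=0
Move 10: W@(2,0) -> caps B=2 W=0
Move 11: B@(0,2) -> caps B=2 W=0

Answer: 2 0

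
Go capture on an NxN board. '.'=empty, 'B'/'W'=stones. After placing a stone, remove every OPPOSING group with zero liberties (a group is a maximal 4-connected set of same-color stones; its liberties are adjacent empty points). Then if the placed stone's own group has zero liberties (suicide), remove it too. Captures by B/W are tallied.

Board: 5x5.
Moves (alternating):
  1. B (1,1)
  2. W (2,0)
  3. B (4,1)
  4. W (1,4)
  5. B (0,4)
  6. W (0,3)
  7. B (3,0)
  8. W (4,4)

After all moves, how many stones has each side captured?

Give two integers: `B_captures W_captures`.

Answer: 0 1

Derivation:
Move 1: B@(1,1) -> caps B=0 W=0
Move 2: W@(2,0) -> caps B=0 W=0
Move 3: B@(4,1) -> caps B=0 W=0
Move 4: W@(1,4) -> caps B=0 W=0
Move 5: B@(0,4) -> caps B=0 W=0
Move 6: W@(0,3) -> caps B=0 W=1
Move 7: B@(3,0) -> caps B=0 W=1
Move 8: W@(4,4) -> caps B=0 W=1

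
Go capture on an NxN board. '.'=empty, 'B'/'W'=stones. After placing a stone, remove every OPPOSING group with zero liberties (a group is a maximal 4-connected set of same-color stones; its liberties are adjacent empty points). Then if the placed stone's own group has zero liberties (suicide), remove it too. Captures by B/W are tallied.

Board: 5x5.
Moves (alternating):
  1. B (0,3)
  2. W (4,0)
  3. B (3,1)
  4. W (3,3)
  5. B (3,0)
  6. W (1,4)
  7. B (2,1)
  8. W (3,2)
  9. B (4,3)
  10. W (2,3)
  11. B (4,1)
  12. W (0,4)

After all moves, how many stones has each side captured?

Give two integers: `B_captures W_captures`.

Move 1: B@(0,3) -> caps B=0 W=0
Move 2: W@(4,0) -> caps B=0 W=0
Move 3: B@(3,1) -> caps B=0 W=0
Move 4: W@(3,3) -> caps B=0 W=0
Move 5: B@(3,0) -> caps B=0 W=0
Move 6: W@(1,4) -> caps B=0 W=0
Move 7: B@(2,1) -> caps B=0 W=0
Move 8: W@(3,2) -> caps B=0 W=0
Move 9: B@(4,3) -> caps B=0 W=0
Move 10: W@(2,3) -> caps B=0 W=0
Move 11: B@(4,1) -> caps B=1 W=0
Move 12: W@(0,4) -> caps B=1 W=0

Answer: 1 0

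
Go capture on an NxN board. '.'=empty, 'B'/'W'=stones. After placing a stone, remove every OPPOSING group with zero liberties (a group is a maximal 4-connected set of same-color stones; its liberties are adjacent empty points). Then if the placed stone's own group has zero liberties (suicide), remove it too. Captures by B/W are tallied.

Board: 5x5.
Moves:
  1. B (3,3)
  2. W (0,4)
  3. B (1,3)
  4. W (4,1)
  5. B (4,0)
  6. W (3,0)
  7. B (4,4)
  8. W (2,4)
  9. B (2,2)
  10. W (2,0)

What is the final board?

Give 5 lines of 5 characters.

Answer: ....W
...B.
W.B.W
W..B.
.W..B

Derivation:
Move 1: B@(3,3) -> caps B=0 W=0
Move 2: W@(0,4) -> caps B=0 W=0
Move 3: B@(1,3) -> caps B=0 W=0
Move 4: W@(4,1) -> caps B=0 W=0
Move 5: B@(4,0) -> caps B=0 W=0
Move 6: W@(3,0) -> caps B=0 W=1
Move 7: B@(4,4) -> caps B=0 W=1
Move 8: W@(2,4) -> caps B=0 W=1
Move 9: B@(2,2) -> caps B=0 W=1
Move 10: W@(2,0) -> caps B=0 W=1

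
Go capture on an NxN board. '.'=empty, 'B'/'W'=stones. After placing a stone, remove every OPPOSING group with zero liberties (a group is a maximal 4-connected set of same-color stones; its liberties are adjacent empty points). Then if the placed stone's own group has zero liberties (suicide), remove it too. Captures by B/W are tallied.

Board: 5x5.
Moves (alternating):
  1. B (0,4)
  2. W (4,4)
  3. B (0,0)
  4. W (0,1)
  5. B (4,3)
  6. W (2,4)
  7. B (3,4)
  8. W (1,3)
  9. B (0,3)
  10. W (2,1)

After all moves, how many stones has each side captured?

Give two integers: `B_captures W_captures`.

Answer: 1 0

Derivation:
Move 1: B@(0,4) -> caps B=0 W=0
Move 2: W@(4,4) -> caps B=0 W=0
Move 3: B@(0,0) -> caps B=0 W=0
Move 4: W@(0,1) -> caps B=0 W=0
Move 5: B@(4,3) -> caps B=0 W=0
Move 6: W@(2,4) -> caps B=0 W=0
Move 7: B@(3,4) -> caps B=1 W=0
Move 8: W@(1,3) -> caps B=1 W=0
Move 9: B@(0,3) -> caps B=1 W=0
Move 10: W@(2,1) -> caps B=1 W=0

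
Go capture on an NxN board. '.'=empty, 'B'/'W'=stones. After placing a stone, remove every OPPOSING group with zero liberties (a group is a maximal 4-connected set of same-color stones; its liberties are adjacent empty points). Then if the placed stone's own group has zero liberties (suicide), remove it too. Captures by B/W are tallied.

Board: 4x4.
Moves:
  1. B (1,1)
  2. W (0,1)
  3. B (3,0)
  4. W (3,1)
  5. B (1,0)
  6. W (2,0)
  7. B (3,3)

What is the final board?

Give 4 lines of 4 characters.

Answer: .W..
BB..
W...
.W.B

Derivation:
Move 1: B@(1,1) -> caps B=0 W=0
Move 2: W@(0,1) -> caps B=0 W=0
Move 3: B@(3,0) -> caps B=0 W=0
Move 4: W@(3,1) -> caps B=0 W=0
Move 5: B@(1,0) -> caps B=0 W=0
Move 6: W@(2,0) -> caps B=0 W=1
Move 7: B@(3,3) -> caps B=0 W=1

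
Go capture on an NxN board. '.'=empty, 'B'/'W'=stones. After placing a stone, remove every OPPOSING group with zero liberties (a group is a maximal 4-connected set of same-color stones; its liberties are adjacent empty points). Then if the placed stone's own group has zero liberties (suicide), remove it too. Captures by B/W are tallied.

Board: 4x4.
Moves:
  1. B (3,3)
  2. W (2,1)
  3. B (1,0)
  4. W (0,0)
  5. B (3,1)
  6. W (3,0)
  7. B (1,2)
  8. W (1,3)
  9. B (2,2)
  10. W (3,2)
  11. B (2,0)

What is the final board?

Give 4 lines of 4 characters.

Move 1: B@(3,3) -> caps B=0 W=0
Move 2: W@(2,1) -> caps B=0 W=0
Move 3: B@(1,0) -> caps B=0 W=0
Move 4: W@(0,0) -> caps B=0 W=0
Move 5: B@(3,1) -> caps B=0 W=0
Move 6: W@(3,0) -> caps B=0 W=0
Move 7: B@(1,2) -> caps B=0 W=0
Move 8: W@(1,3) -> caps B=0 W=0
Move 9: B@(2,2) -> caps B=0 W=0
Move 10: W@(3,2) -> caps B=0 W=1
Move 11: B@(2,0) -> caps B=0 W=1

Answer: W...
B.BW
BWB.
W.WB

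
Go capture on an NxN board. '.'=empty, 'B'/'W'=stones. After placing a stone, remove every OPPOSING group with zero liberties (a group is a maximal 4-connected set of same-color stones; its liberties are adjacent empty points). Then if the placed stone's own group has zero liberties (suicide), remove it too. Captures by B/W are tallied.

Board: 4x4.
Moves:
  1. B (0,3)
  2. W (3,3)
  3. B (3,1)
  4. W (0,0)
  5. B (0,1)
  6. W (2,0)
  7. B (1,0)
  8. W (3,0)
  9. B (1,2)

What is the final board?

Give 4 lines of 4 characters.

Answer: .B.B
B.B.
W...
WB.W

Derivation:
Move 1: B@(0,3) -> caps B=0 W=0
Move 2: W@(3,3) -> caps B=0 W=0
Move 3: B@(3,1) -> caps B=0 W=0
Move 4: W@(0,0) -> caps B=0 W=0
Move 5: B@(0,1) -> caps B=0 W=0
Move 6: W@(2,0) -> caps B=0 W=0
Move 7: B@(1,0) -> caps B=1 W=0
Move 8: W@(3,0) -> caps B=1 W=0
Move 9: B@(1,2) -> caps B=1 W=0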